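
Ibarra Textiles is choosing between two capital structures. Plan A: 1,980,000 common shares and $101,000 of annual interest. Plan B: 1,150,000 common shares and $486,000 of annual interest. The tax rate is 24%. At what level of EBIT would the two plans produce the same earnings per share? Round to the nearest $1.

Set EPS_A = EPS_B: (EBIT − $101,000)(1 − 0.24) ÷ 1,980,000 = (EBIT − $486,000)(1 − 0.24) ÷ 1,150,000.
Cancelling (1 − t) and cross-multiplying: 1,150,000·(EBIT − 101,000) = 1,980,000·(EBIT − 486,000).
Solving, EBIT = (486,000·1,980,000 − 101,000·1,150,000) / (1,980,000 − 1,150,000) = 846,130,000,000 / 830,000 = 1,019,433.73.

$1,019,434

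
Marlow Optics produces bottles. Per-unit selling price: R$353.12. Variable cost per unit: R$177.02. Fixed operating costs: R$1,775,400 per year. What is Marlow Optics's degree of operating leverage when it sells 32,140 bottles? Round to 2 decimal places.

Contribution at this volume is 32,140 × R$176.10 = R$5,659,854.00.
Subtracting fixed costs: EBIT = R$5,659,854.00 − R$1,775,400 = R$3,884,454.00.
DOL = contribution ÷ EBIT = R$5,659,854.00 ÷ R$3,884,454.00 = 1.4571.

1.46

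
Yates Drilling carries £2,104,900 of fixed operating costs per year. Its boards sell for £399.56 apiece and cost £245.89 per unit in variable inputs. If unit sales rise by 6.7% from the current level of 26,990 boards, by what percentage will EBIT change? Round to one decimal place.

Contribution at this volume is 26,990 × £153.67 = £4,147,553.30.
EBIT = £4,147,553.30 − £2,104,900 = £2,042,653.30.
Degree of operating leverage = £4,147,553.30 / £2,042,653.30 = 2.0305.
%ΔEBIT = DOL × %ΔSales = 2.0305 × +6.7% = +13.6%.

+13.6%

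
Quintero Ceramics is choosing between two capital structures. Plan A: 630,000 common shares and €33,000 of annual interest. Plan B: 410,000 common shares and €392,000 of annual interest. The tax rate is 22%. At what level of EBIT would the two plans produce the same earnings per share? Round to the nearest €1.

At indifference, (EBIT − 33,000)(1 − t)/630,000 = (EBIT − 392,000)(1 − t)/410,000.
Cancelling (1 − t) and cross-multiplying: 410,000·(EBIT − 33,000) = 630,000·(EBIT − 392,000).
Solving, EBIT = (392,000·630,000 − 33,000·410,000) / (630,000 − 410,000) = 233,430,000,000 / 220,000 = 1,061,045.45.

€1,061,045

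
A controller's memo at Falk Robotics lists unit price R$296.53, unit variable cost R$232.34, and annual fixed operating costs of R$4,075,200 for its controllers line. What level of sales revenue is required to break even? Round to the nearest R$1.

Contribution margin per unit = R$296.53 − R$232.34 = R$64.19, a CM ratio of R$64.19 ÷ R$296.53 = 0.2165.
Break-even sales = FC ÷ CM ratio = R$4,075,200 × R$296.53 / R$64.19 = R$18,825,659.

R$18,825,659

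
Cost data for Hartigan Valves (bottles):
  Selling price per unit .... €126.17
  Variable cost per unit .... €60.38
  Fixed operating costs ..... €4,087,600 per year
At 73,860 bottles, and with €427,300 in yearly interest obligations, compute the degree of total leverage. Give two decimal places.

14.11

At 73,860 units, contribution = 73,860 × €65.79 = €4,859,249.40.
Operating income = contribution − fixed costs = €4,859,249.40 − €4,087,600 = €771,649.40. Interest = €427,300.00.
DOL = €4,859,249.40 ÷ €771,649.40 = 6.2972; DFL = €771,649.40 ÷ €344,349.40 = 2.2409.
DCL = DOL × DFL = 6.2972 × 2.2409 = 14.1114.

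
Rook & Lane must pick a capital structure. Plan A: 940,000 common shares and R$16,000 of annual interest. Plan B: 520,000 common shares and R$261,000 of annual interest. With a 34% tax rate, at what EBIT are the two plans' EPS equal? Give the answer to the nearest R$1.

R$564,333

At indifference, (EBIT − 16,000)(1 − t)/940,000 = (EBIT − 261,000)(1 − t)/520,000.
The (1 − t) factor cancels: (EBIT − 16,000) × 520,000 = (EBIT − 261,000) × 940,000.
Solving, EBIT = (261,000·940,000 − 16,000·520,000) / (940,000 − 520,000) = 237,020,000,000 / 420,000 = 564,333.33.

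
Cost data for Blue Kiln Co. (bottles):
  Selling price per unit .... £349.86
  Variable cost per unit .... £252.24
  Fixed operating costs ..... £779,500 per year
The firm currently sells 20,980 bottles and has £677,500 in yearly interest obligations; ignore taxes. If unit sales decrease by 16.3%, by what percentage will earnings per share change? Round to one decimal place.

-56.5%

At 20,980 units, contribution = 20,980 × £97.62 = £2,048,067.60.
Subtracting fixed costs: EBIT = £2,048,067.60 − £779,500 = £1,268,567.60.
After interest of £677,500.00, pre-tax earnings = £591,067.60.
DCL = total CM / (EBIT − I) = £2,048,067.60 / £591,067.60 = 3.4650.
%ΔEPS = DCL × %ΔSales = 3.4650 × -16.3% = -56.5%.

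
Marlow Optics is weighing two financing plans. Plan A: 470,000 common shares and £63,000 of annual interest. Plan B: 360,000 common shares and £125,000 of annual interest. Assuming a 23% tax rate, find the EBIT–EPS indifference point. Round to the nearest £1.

£327,909

Set EPS_A = EPS_B: (EBIT − £63,000)(1 − 0.23) ÷ 470,000 = (EBIT − £125,000)(1 − 0.23) ÷ 360,000.
Cancelling (1 − t) and cross-multiplying: 360,000·(EBIT − 63,000) = 470,000·(EBIT − 125,000).
Solving, EBIT = (125,000·470,000 − 63,000·360,000) / (470,000 − 360,000) = 36,070,000,000 / 110,000 = 327,909.09.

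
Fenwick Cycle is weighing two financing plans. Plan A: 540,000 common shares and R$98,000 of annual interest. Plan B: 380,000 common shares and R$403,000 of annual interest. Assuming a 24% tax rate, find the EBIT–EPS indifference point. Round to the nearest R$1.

R$1,127,375

At indifference, (EBIT − 98,000)(1 − t)/540,000 = (EBIT − 403,000)(1 − t)/380,000.
Cancelling (1 − t) and cross-multiplying: 380,000·(EBIT − 98,000) = 540,000·(EBIT − 403,000).
EBIT × (540,000 − 380,000) = 403,000 × 540,000 − 98,000 × 380,000 = 180,380,000,000, so EBIT = 180,380,000,000 ÷ 160,000 = 1,127,375.00.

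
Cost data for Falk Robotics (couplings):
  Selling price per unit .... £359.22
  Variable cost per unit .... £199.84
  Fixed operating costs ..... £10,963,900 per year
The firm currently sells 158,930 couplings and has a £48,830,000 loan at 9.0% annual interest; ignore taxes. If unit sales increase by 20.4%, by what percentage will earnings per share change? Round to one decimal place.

+51.8%

Total contribution margin = 158,930 × £159.38 = £25,330,263.40.
EBIT = £25,330,263.40 − £10,963,900 = £14,366,363.40.
Interest = £4,394,700.00, so EBIT − I = £9,971,663.40.
DCL = total CM / (EBIT − I) = £25,330,263.40 / £9,971,663.40 = 2.5402.
%ΔEPS = DCL × %ΔSales = 2.5402 × +20.4% = +51.8%.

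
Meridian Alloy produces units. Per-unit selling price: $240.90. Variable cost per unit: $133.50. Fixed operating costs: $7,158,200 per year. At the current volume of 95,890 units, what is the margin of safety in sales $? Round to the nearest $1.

Contribution margin per unit = $240.90 − $133.50 = $107.40. Break-even units = $7,158,200 ÷ $107.40 = 66,649.91; break-even revenue = 66,649.91 × $240.90 = $16,055,962.57.
Actual sales revenue = 95,890 × $240.90 = $23,099,901.00.
Margin of safety = $23,099,901.00 − $16,055,962.57 = $7,043,938.

$7,043,938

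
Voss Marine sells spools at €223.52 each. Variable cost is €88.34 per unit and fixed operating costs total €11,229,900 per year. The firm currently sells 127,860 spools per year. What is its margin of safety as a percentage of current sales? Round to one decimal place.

35.0%

Each unit contributes €223.52 − €88.34 = €135.18. Break-even units = €11,229,900 ÷ €135.18 = 83,073.68; break-even revenue = 83,073.68 × €223.52 = €18,568,628.85.
Actual sales revenue = 127,860 × €223.52 = €28,579,267.20.
Margin of safety = (€28,579,267.20 − €18,568,628.85) ÷ €28,579,267.20 = 35.0%.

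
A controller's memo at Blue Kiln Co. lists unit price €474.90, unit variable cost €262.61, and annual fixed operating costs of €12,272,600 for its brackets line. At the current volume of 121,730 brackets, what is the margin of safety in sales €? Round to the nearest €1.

Contribution margin per unit = €474.90 − €262.61 = €212.29. Break-even units = €12,272,600 ÷ €212.29 = 57,810.54; break-even revenue = 57,810.54 × €474.90 = €27,454,226.48.
Actual sales revenue = 121,730 × €474.90 = €57,809,577.00.
Margin of safety = €57,809,577.00 − €27,454,226.48 = €30,355,351.

€30,355,351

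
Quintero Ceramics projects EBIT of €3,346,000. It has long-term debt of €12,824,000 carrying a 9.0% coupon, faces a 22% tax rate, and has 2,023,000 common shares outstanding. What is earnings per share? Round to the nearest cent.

€0.85

Pre-tax income = €3,346,000 − €1,154,160.00 = €2,191,840.00.
After tax at 22%: net income = €2,191,840.00 × 0.78 = €1,709,635.20.
EPS = €1,709,635.20 ÷ 2,023,000 = €0.85.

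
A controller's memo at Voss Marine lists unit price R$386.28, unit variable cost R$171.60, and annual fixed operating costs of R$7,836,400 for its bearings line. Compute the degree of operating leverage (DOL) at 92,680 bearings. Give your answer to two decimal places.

1.65

Contribution at this volume is 92,680 × R$214.68 = R$19,896,542.40.
Subtracting fixed costs: EBIT = R$19,896,542.40 − R$7,836,400 = R$12,060,142.40.
Degree of operating leverage = R$19,896,542.40 / R$12,060,142.40 = 1.6498.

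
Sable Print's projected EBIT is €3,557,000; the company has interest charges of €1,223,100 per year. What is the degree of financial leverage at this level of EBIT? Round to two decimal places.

Interest = €1,223,100.00.
Degree of financial leverage = EBIT / (EBIT − interest) = €3,557,000 / €2,333,900.00 = 1.5241.

1.52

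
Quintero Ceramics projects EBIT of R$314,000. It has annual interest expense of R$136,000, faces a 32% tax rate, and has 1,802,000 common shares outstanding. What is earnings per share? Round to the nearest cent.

Pre-tax income = R$314,000 − R$136,000.00 = R$178,000.00.
Net income = R$178,000.00 × (1 − 0.32) = R$121,040.00.
Per share: R$121,040.00 / 1,802,000 shares = R$0.07.

R$0.07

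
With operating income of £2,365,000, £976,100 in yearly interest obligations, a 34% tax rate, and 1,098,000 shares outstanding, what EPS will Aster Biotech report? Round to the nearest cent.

Interest = £976,100.00, so EBT = £2,365,000 − £976,100.00 = £1,388,900.00.
Net income = £1,388,900.00 × (1 − 0.34) = £916,674.00.
Per share: £916,674.00 / 1,098,000 shares = £0.83.

£0.83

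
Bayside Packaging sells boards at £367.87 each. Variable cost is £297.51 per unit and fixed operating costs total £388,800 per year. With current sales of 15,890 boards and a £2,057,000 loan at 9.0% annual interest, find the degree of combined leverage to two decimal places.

2.05

Total contribution margin = 15,890 × £70.36 = £1,118,020.40.
Subtracting fixed costs: EBIT = £1,118,020.40 − £388,800 = £729,220.40. Interest = £185,130.00, so EBIT − I = £544,090.40.
DCL = contribution ÷ (EBIT − I) = £1,118,020.40 ÷ £544,090.40 = 2.0548.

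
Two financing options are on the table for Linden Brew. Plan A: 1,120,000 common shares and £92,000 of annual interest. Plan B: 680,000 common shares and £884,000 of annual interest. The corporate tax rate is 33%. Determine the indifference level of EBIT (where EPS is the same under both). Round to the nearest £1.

Set EPS_A = EPS_B: (EBIT − £92,000)(1 − 0.33) ÷ 1,120,000 = (EBIT − £884,000)(1 − 0.33) ÷ 680,000.
The (1 − t) factor cancels: (EBIT − 92,000) × 680,000 = (EBIT − 884,000) × 1,120,000.
Solving, EBIT = (884,000·1,120,000 − 92,000·680,000) / (1,120,000 − 680,000) = 927,520,000,000 / 440,000 = 2,108,000.00.

£2,108,000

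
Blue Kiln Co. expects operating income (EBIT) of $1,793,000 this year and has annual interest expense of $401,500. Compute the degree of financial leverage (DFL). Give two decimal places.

Annual interest charges come to $401,500.00.
Degree of financial leverage = EBIT / (EBIT − interest) = $1,793,000 / $1,391,500.00 = 1.2885.

1.29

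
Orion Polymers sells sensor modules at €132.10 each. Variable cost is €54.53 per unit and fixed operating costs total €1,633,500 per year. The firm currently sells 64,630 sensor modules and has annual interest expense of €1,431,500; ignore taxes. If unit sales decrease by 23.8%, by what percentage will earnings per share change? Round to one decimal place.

-61.2%

At 64,630 units, contribution = 64,630 × €77.57 = €5,013,349.10.
Subtracting fixed costs: EBIT = €5,013,349.10 − €1,633,500 = €3,379,849.10.
After interest of €1,431,500.00, pre-tax earnings = €1,948,349.10.
Degree of combined leverage = contribution ÷ (EBIT − I) = €5,013,349.10 ÷ €1,948,349.10 = 2.5731.
%ΔEPS = DCL × %ΔSales = 2.5731 × -23.8% = -61.2%.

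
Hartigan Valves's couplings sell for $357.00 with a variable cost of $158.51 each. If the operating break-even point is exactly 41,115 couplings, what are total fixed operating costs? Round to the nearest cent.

$8,160,916.35

Each unit contributes $357.00 − $158.51 = $198.49.
Since BE = FC / CM, FC = 41,115 × $198.49 = $8,160,916.35.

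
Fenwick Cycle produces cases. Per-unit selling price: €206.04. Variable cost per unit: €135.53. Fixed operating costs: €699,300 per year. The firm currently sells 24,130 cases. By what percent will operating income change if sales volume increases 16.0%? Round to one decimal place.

+27.2%

At 24,130 units, contribution = 24,130 × €70.51 = €1,701,406.30.
Operating income = contribution − fixed costs = €1,701,406.30 − €699,300 = €1,002,106.30.
So DOL = total CM / EBIT = €1,701,406.30 / €1,002,106.30 = 1.6978.
%ΔEBIT = DOL × %ΔSales = 1.6978 × +16.0% = +27.2%.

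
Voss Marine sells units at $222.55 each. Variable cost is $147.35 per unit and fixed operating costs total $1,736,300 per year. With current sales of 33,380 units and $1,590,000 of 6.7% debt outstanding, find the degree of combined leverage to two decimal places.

3.76

Contribution at this volume is 33,380 × $75.20 = $2,510,176.00.
Subtracting fixed costs: EBIT = $2,510,176.00 − $1,736,300 = $773,876.00. Interest = $106,530.00, so EBIT − I = $667,346.00.
DCL = contribution ÷ (EBIT − I) = $2,510,176.00 ÷ $667,346.00 = 3.7614.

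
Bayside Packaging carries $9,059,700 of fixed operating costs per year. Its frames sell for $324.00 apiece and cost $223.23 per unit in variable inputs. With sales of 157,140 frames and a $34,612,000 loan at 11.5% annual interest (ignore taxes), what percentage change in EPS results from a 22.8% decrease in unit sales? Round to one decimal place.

-129.2%

Total contribution margin = 157,140 × $100.77 = $15,834,997.80.
Subtracting fixed costs: EBIT = $15,834,997.80 − $9,059,700 = $6,775,297.80.
After interest of $3,980,380.00, pre-tax earnings = $2,794,917.80.
DCL = total CM / (EBIT − I) = $15,834,997.80 / $2,794,917.80 = 5.6656.
EPS therefore changes by 5.6656 × (-22.8%) = -129.2%.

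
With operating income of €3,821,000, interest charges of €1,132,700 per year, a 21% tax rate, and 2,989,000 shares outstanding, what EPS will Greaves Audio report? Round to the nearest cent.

Pre-tax income = €3,821,000 − €1,132,700.00 = €2,688,300.00.
After tax at 21%: net income = €2,688,300.00 × 0.79 = €2,123,757.00.
Per share: €2,123,757.00 / 2,989,000 shares = €0.71.

€0.71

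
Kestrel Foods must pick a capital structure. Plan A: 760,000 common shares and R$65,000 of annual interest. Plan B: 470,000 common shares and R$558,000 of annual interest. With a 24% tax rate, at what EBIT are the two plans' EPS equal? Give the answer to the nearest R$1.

At indifference, (EBIT − 65,000)(1 − t)/760,000 = (EBIT − 558,000)(1 − t)/470,000.
The (1 − t) factor cancels: (EBIT − 65,000) × 470,000 = (EBIT − 558,000) × 760,000.
EBIT × (760,000 − 470,000) = 558,000 × 760,000 − 65,000 × 470,000 = 393,530,000,000, so EBIT = 393,530,000,000 ÷ 290,000 = 1,357,000.00.

R$1,357,000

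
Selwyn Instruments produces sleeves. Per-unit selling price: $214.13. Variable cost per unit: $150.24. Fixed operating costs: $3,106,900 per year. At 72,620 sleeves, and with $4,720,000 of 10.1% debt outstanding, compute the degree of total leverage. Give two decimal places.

4.39

At 72,620 units, contribution = 72,620 × $63.89 = $4,639,691.80.
EBIT = $4,639,691.80 − $3,106,900 = $1,532,791.80. Interest = $476,720.00.
DOL = $4,639,691.80 ÷ $1,532,791.80 = 3.0270; DFL = $1,532,791.80 ÷ $1,056,071.80 = 1.4514.
DCL = DOL × DFL = 3.0270 × 1.4514 = 4.3934.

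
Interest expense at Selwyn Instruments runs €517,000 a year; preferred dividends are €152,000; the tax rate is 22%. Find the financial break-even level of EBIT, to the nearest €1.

€711,872

Grossing the preferred dividend up to pre-tax terms: €152,000 / (1 − 0.22) = €194,871.79.
Financial break-even EBIT = interest + D_p ÷ (1 − t) = €517,000 + €194,871.79 = €711,871.79.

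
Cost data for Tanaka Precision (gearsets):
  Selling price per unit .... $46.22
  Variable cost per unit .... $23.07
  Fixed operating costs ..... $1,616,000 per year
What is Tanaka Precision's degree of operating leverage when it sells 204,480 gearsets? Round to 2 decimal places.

1.52

At 204,480 units, contribution = 204,480 × $23.15 = $4,733,712.00.
Operating income = contribution − fixed costs = $4,733,712.00 − $1,616,000 = $3,117,712.00.
So DOL = total CM / EBIT = $4,733,712.00 / $3,117,712.00 = 1.5183.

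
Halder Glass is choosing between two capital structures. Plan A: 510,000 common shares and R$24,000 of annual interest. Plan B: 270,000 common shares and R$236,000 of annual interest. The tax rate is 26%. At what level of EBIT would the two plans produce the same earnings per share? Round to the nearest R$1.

R$474,500

At indifference, (EBIT − 24,000)(1 − t)/510,000 = (EBIT − 236,000)(1 − t)/270,000.
Cancelling (1 − t) and cross-multiplying: 270,000·(EBIT − 24,000) = 510,000·(EBIT − 236,000).
Solving, EBIT = (236,000·510,000 − 24,000·270,000) / (510,000 − 270,000) = 113,880,000,000 / 240,000 = 474,500.00.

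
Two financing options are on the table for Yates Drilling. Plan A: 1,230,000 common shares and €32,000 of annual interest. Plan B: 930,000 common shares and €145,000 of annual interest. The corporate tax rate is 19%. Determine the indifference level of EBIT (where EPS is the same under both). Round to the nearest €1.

At indifference, (EBIT − 32,000)(1 − t)/1,230,000 = (EBIT − 145,000)(1 − t)/930,000.
Cancelling (1 − t) and cross-multiplying: 930,000·(EBIT − 32,000) = 1,230,000·(EBIT − 145,000).
Solving, EBIT = (145,000·1,230,000 − 32,000·930,000) / (1,230,000 − 930,000) = 148,590,000,000 / 300,000 = 495,300.00.

€495,300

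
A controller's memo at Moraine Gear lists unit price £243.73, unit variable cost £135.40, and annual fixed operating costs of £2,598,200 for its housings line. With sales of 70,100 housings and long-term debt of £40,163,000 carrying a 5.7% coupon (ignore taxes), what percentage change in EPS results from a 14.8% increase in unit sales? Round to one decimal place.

+41.5%

Contribution at this volume is 70,100 × £108.33 = £7,593,933.00.
Operating income = contribution − fixed costs = £7,593,933.00 − £2,598,200 = £4,995,733.00.
After interest of £2,289,291.00, pre-tax earnings = £2,706,442.00.
Degree of combined leverage = contribution ÷ (EBIT − I) = £7,593,933.00 ÷ £2,706,442.00 = 2.8059.
EPS therefore changes by 2.8059 × (+14.8%) = +41.5%.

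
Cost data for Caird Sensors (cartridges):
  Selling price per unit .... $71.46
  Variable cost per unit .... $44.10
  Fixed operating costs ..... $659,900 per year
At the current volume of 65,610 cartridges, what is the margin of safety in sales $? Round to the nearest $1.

$2,964,936

Each unit contributes $71.46 − $44.10 = $27.36. Break-even units = $659,900 ÷ $27.36 = 24,119.15; break-even revenue = 24,119.15 × $71.46 = $1,723,554.61.
Current sales = 65,610 × $71.46 = $4,688,490.60.
Margin of safety = $4,688,490.60 − $1,723,554.61 = $2,964,936.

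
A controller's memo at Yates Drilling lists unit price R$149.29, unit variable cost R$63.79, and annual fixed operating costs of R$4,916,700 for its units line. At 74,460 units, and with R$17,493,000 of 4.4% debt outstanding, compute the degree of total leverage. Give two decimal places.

9.36

Total contribution margin = 74,460 × R$85.50 = R$6,366,330.00.
Subtracting fixed costs: EBIT = R$6,366,330.00 − R$4,916,700 = R$1,449,630.00. Interest = R$769,692.00, so EBIT − I = R$679,938.00.
Degree of total leverage = total CM / (EBIT − interest) = R$6,366,330.00 / R$679,938.00 = 9.3631.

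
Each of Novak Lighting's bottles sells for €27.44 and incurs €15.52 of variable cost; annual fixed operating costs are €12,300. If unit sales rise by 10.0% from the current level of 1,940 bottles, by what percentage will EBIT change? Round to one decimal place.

Total contribution margin = 1,940 × €11.92 = €23,124.80.
Subtracting fixed costs: EBIT = €23,124.80 − €12,300 = €10,824.80.
Degree of operating leverage = €23,124.80 / €10,824.80 = 2.1363.
%ΔEBIT = DOL × %ΔSales = 2.1363 × +10.0% = +21.4%.

+21.4%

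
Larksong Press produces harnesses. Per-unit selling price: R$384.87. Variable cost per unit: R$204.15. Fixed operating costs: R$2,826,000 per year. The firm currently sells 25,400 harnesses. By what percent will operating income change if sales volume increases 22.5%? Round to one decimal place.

+58.5%

At 25,400 units, contribution = 25,400 × R$180.72 = R$4,590,288.00.
Operating income = contribution − fixed costs = R$4,590,288.00 − R$2,826,000 = R$1,764,288.00.
Degree of operating leverage = R$4,590,288.00 / R$1,764,288.00 = 2.6018.
Operating income changes by 2.6018 × +22.5% = +58.5%.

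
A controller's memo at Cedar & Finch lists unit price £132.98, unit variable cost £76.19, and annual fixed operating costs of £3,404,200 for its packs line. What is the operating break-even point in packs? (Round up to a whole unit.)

59,944 packs

Each unit contributes £132.98 − £76.19 = £56.79.
Units to break even: £3,404,200 ÷ £56.79 = 59,943.65, rounded up to 59,944.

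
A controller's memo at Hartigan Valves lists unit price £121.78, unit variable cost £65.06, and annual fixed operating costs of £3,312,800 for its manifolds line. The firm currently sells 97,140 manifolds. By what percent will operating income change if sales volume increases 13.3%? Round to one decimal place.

Total contribution margin = 97,140 × £56.72 = £5,509,780.80.
EBIT = £5,509,780.80 − £3,312,800 = £2,196,980.80.
DOL = contribution ÷ EBIT = £5,509,780.80 ÷ £2,196,980.80 = 2.5079.
%ΔEBIT = DOL × %ΔSales = 2.5079 × +13.3% = +33.4%.

+33.4%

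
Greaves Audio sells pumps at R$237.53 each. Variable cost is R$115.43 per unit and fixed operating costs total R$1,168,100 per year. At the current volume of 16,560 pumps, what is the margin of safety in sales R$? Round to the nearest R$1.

R$1,661,107

Contribution margin per unit = R$237.53 − R$115.43 = R$122.10. Break-even units = R$1,168,100 ÷ R$122.10 = 9,566.75; break-even revenue = 9,566.75 × R$237.53 = R$2,272,389.79.
Actual sales revenue = 16,560 × R$237.53 = R$3,933,496.80.
Margin of safety = R$3,933,496.80 − R$2,272,389.79 = R$1,661,107.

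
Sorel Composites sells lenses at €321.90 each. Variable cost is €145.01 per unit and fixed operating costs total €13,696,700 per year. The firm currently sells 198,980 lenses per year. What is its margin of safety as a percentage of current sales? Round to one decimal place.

61.1%

Unit CM = price − variable cost = €321.90 − €145.01 = €176.89. Break-even units = €13,696,700 ÷ €176.89 = 77,430.61; break-even revenue = 77,430.61 × €321.90 = €24,924,912.26.
Actual sales revenue = 198,980 × €321.90 = €64,051,662.00.
Margin of safety = (€64,051,662.00 − €24,924,912.26) ÷ €64,051,662.00 = 61.1%.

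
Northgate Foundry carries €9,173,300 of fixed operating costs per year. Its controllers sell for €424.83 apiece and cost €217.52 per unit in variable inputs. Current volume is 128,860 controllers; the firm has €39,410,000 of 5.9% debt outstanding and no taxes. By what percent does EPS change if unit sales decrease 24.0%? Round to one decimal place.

Contribution at this volume is 128,860 × €207.31 = €26,713,966.60.
EBIT = €26,713,966.60 − €9,173,300 = €17,540,666.60.
Interest = €2,325,190.00, so EBIT − I = €15,215,476.60.
Degree of combined leverage = contribution ÷ (EBIT − I) = €26,713,966.60 ÷ €15,215,476.60 = 1.7557.
%ΔEPS = DCL × %ΔSales = 1.7557 × -24.0% = -42.1%.

-42.1%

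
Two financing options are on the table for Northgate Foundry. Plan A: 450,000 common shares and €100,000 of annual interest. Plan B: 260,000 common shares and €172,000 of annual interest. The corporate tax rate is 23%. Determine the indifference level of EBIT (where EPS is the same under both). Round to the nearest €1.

Set EPS_A = EPS_B: (EBIT − €100,000)(1 − 0.23) ÷ 450,000 = (EBIT − €172,000)(1 − 0.23) ÷ 260,000.
The (1 − t) factor cancels: (EBIT − 100,000) × 260,000 = (EBIT − 172,000) × 450,000.
Solving, EBIT = (172,000·450,000 − 100,000·260,000) / (450,000 − 260,000) = 51,400,000,000 / 190,000 = 270,526.32.

€270,526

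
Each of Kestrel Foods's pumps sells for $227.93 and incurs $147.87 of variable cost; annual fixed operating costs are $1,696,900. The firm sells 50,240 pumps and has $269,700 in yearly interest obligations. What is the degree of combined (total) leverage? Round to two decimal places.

1.96

Total contribution margin = 50,240 × $80.06 = $4,022,214.40.
Operating income = contribution − fixed costs = $4,022,214.40 − $1,696,900 = $2,325,314.40. Interest = $269,700.00.
DOL = $4,022,214.40 ÷ $2,325,314.40 = 1.7298; DFL = $2,325,314.40 ÷ $2,055,614.40 = 1.1312.
DCL = DOL × DFL = 1.7298 × 1.1312 = 1.9567.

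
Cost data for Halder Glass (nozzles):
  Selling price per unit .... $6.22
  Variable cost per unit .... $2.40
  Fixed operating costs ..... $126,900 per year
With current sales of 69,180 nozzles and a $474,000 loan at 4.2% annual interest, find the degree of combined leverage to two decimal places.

Contribution at this volume is 69,180 × $3.82 = $264,267.60.
EBIT = $264,267.60 − $126,900 = $137,367.60. Interest = $19,908.00, so EBIT − I = $117,459.60.
DCL = contribution ÷ (EBIT − I) = $264,267.60 ÷ $117,459.60 = 2.2499.

2.25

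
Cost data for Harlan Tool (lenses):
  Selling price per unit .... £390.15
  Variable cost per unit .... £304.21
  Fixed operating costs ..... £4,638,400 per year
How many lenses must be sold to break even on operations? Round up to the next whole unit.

53,973 lenses

Unit CM = price − variable cost = £390.15 − £304.21 = £85.94.
Units to break even: £4,638,400 ÷ £85.94 = 53,972.54, rounded up to 53,973.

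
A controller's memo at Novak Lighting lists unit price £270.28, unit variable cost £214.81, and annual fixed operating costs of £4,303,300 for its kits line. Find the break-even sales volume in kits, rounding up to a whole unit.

Contribution margin per unit = £270.28 − £214.81 = £55.47.
Units to break even: £4,303,300 ÷ £55.47 = 77,578.87, rounded up to 77,579.

77,579 kits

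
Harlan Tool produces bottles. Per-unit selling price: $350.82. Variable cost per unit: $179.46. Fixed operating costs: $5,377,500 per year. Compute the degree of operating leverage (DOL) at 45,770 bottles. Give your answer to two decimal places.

3.18

At 45,770 units, contribution = 45,770 × $171.36 = $7,843,147.20.
EBIT = $7,843,147.20 − $5,377,500 = $2,465,647.20.
So DOL = total CM / EBIT = $7,843,147.20 / $2,465,647.20 = 3.1810.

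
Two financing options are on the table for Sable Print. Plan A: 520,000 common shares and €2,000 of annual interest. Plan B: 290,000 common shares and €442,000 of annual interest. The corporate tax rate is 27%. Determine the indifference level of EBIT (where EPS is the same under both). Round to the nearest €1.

At indifference, (EBIT − 2,000)(1 − t)/520,000 = (EBIT − 442,000)(1 − t)/290,000.
Cancelling (1 − t) and cross-multiplying: 290,000·(EBIT − 2,000) = 520,000·(EBIT − 442,000).
EBIT × (520,000 − 290,000) = 442,000 × 520,000 − 2,000 × 290,000 = 229,260,000,000, so EBIT = 229,260,000,000 ÷ 230,000 = 996,782.61.

€996,783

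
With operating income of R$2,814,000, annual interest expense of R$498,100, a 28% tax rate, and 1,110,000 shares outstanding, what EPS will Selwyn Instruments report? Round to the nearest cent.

R$1.50

Pre-tax income = R$2,814,000 − R$498,100.00 = R$2,315,900.00.
Net income = R$2,315,900.00 × (1 − 0.28) = R$1,667,448.00.
Per share: R$1,667,448.00 / 1,110,000 shares = R$1.50.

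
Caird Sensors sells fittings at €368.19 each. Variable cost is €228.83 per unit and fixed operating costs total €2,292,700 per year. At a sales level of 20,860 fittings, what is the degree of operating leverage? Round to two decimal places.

At 20,860 units, contribution = 20,860 × €139.36 = €2,907,049.60.
Subtracting fixed costs: EBIT = €2,907,049.60 − €2,292,700 = €614,349.60.
DOL = contribution ÷ EBIT = €2,907,049.60 ÷ €614,349.60 = 4.7319.

4.73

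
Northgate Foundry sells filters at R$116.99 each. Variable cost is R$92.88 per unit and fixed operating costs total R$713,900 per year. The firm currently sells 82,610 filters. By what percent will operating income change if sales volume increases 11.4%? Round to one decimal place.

Total contribution margin = 82,610 × R$24.11 = R$1,991,727.10.
EBIT = R$1,991,727.10 − R$713,900 = R$1,277,827.10.
So DOL = total CM / EBIT = R$1,991,727.10 / R$1,277,827.10 = 1.5587.
So EBIT moves 1.5587 × (+11.4%) = +17.8%.

+17.8%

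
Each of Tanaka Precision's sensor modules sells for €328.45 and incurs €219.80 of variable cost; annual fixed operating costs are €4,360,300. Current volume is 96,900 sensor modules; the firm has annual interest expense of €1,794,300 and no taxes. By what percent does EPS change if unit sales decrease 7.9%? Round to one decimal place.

-19.0%

Contribution at this volume is 96,900 × €108.65 = €10,528,185.00.
Operating income = contribution − fixed costs = €10,528,185.00 − €4,360,300 = €6,167,885.00.
After interest of €1,794,300.00, pre-tax earnings = €4,373,585.00.
DCL = total CM / (EBIT − I) = €10,528,185.00 / €4,373,585.00 = 2.4072.
EPS therefore changes by 2.4072 × (-7.9%) = -19.0%.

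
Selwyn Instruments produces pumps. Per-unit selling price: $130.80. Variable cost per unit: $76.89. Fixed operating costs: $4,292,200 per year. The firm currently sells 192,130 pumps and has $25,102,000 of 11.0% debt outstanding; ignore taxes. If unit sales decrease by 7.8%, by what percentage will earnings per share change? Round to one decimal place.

Total contribution margin = 192,130 × $53.91 = $10,357,728.30.
Subtracting fixed costs: EBIT = $10,357,728.30 − $4,292,200 = $6,065,528.30.
Interest = $2,761,220.00, so EBIT − I = $3,304,308.30.
DCL = total CM / (EBIT − I) = $10,357,728.30 / $3,304,308.30 = 3.1346.
%ΔEPS = DCL × %ΔSales = 3.1346 × -7.8% = -24.4%.

-24.4%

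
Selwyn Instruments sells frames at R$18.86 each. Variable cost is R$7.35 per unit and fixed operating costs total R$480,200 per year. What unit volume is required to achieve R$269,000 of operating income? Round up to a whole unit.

65,092 frames

Unit CM = price − variable cost = R$18.86 − R$7.35 = R$11.51.
Units = (FC + target) / CM = (R$480,200 + R$269,000) / R$11.51 = 65,091.23, so 65,092 frames.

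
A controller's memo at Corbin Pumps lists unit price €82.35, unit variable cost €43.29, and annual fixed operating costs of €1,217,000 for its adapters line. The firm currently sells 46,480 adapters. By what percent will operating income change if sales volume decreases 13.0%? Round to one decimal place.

-39.4%

Contribution at this volume is 46,480 × €39.06 = €1,815,508.80.
Operating income = contribution − fixed costs = €1,815,508.80 − €1,217,000 = €598,508.80.
Degree of operating leverage = €1,815,508.80 / €598,508.80 = 3.0334.
%ΔEBIT = DOL × %ΔSales = 3.0334 × -13.0% = -39.4%.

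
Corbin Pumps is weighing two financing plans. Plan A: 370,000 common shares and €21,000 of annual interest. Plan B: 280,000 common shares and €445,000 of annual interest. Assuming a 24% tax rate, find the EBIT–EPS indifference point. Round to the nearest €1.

At indifference, (EBIT − 21,000)(1 − t)/370,000 = (EBIT − 445,000)(1 − t)/280,000.
Cancelling (1 − t) and cross-multiplying: 280,000·(EBIT − 21,000) = 370,000·(EBIT − 445,000).
EBIT × (370,000 − 280,000) = 445,000 × 370,000 − 21,000 × 280,000 = 158,770,000,000, so EBIT = 158,770,000,000 ÷ 90,000 = 1,764,111.11.

€1,764,111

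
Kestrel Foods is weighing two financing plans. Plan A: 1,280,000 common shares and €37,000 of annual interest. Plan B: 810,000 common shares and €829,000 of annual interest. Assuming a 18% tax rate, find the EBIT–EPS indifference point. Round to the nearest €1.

€2,193,936

At indifference, (EBIT − 37,000)(1 − t)/1,280,000 = (EBIT − 829,000)(1 − t)/810,000.
The (1 − t) factor cancels: (EBIT − 37,000) × 810,000 = (EBIT − 829,000) × 1,280,000.
EBIT × (1,280,000 − 810,000) = 829,000 × 1,280,000 − 37,000 × 810,000 = 1,031,150,000,000, so EBIT = 1,031,150,000,000 ÷ 470,000 = 2,193,936.17.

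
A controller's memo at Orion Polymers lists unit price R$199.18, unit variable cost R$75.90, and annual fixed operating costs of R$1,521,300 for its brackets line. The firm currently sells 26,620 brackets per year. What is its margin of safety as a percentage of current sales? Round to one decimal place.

53.6%

Unit CM = price − variable cost = R$199.18 − R$75.90 = R$123.28. Break-even units = R$1,521,300 ÷ R$123.28 = 12,340.20; break-even revenue = 12,340.20 × R$199.18 = R$2,457,921.27.
Current sales = 26,620 × R$199.18 = R$5,302,171.60.
Margin of safety = (R$5,302,171.60 − R$2,457,921.27) ÷ R$5,302,171.60 = 53.6%.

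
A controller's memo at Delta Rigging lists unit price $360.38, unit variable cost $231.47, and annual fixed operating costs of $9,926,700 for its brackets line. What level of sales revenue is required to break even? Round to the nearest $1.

CM per unit = $360.38 − $231.47 = $128.91; CM ratio = $128.91 / $360.38 = 0.3577.
Break-even revenue = fixed costs × price ÷ CM = $9,926,700 × $360.38 ÷ $128.91 = $27,751,021.

$27,751,021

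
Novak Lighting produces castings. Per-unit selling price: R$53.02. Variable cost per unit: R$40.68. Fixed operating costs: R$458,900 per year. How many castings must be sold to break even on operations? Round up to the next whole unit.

Each unit contributes R$53.02 − R$40.68 = R$12.34.
Break-even Q = R$458,900 / R$12.34 = 37,188.01 → 37,189 castings.

37,189 castings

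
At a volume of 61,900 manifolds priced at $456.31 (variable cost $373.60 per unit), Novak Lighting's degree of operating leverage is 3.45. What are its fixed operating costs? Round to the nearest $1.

$3,635,764

Contribution at this volume is 61,900 × $82.71 = $5,119,749.00.
DOL = contribution / EBIT, so EBIT = $5,119,749.00 / 3.45 = $1,483,985.22.
Fixed costs = CM − EBIT = $5,119,749.00 − $1,483,985.22 = $3,635,764.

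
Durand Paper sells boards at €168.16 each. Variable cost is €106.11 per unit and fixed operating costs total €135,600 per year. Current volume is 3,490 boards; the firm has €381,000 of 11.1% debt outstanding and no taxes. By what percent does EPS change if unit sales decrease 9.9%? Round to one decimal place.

-55.4%

Total contribution margin = 3,490 × €62.05 = €216,554.50.
Operating income = contribution − fixed costs = €216,554.50 − €135,600 = €80,954.50.
Interest = €42,291.00, so EBIT − I = €38,663.50.
Degree of combined leverage = contribution ÷ (EBIT − I) = €216,554.50 ÷ €38,663.50 = 5.6010.
EPS therefore changes by 5.6010 × (-9.9%) = -55.4%.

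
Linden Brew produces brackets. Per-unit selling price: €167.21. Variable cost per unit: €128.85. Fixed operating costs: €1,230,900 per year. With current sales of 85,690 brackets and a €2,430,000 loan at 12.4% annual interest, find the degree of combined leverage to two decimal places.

1.87

Contribution at this volume is 85,690 × €38.36 = €3,287,068.40.
EBIT = €3,287,068.40 − €1,230,900 = €2,056,168.40. Interest = €301,320.00, so EBIT − I = €1,754,848.40.
Degree of total leverage = total CM / (EBIT − interest) = €3,287,068.40 / €1,754,848.40 = 1.8731.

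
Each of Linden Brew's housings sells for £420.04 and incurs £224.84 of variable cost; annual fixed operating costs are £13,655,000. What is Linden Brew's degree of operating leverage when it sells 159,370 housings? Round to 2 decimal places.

Total contribution margin = 159,370 × £195.20 = £31,109,024.00.
EBIT = £31,109,024.00 − £13,655,000 = £17,454,024.00.
So DOL = total CM / EBIT = £31,109,024.00 / £17,454,024.00 = 1.7823.

1.78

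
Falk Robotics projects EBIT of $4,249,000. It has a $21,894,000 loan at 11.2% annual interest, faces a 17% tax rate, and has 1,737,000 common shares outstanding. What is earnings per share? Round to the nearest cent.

Interest = $2,452,128.00, so EBT = $4,249,000 − $2,452,128.00 = $1,796,872.00.
Net income = $1,796,872.00 × (1 − 0.17) = $1,491,403.76.
EPS = $1,491,403.76 ÷ 1,737,000 = $0.86.

$0.86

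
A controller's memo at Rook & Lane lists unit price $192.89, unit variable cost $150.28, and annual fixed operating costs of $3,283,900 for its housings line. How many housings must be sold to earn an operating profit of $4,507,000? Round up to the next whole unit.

182,843 housings

Unit CM = price − variable cost = $192.89 − $150.28 = $42.61.
Need Q such that Q × $42.61 − $3,283,900 = $4,507,000, i.e. Q = $7,790,900 / $42.61 = 182,842.06 → 182,843.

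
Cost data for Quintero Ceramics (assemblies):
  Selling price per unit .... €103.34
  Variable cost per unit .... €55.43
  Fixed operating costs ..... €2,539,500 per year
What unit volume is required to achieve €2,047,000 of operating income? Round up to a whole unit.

Each unit contributes €103.34 − €55.43 = €47.91.
Units = (FC + target) / CM = (€2,539,500 + €2,047,000) / €47.91 = 95,731.58, so 95,732 assemblies.

95,732 assemblies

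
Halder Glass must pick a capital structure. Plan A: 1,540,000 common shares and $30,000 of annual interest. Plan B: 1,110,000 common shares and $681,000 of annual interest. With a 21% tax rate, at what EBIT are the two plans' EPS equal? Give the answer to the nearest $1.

At indifference, (EBIT − 30,000)(1 − t)/1,540,000 = (EBIT − 681,000)(1 − t)/1,110,000.
Cancelling (1 − t) and cross-multiplying: 1,110,000·(EBIT − 30,000) = 1,540,000·(EBIT − 681,000).
EBIT × (1,540,000 − 1,110,000) = 681,000 × 1,540,000 − 30,000 × 1,110,000 = 1,015,440,000,000, so EBIT = 1,015,440,000,000 ÷ 430,000 = 2,361,488.37.

$2,361,488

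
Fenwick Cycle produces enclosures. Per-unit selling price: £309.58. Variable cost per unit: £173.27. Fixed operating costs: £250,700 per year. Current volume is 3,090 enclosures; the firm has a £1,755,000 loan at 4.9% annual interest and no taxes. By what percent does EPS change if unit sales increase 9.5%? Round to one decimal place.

+47.4%

Total contribution margin = 3,090 × £136.31 = £421,197.90.
Subtracting fixed costs: EBIT = £421,197.90 − £250,700 = £170,497.90.
After interest of £85,995.00, pre-tax earnings = £84,502.90.
DCL = total CM / (EBIT − I) = £421,197.90 / £84,502.90 = 4.9844.
EPS therefore changes by 4.9844 × (+9.5%) = +47.4%.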